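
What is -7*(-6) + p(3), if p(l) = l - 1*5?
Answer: 40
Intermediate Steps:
p(l) = -5 + l (p(l) = l - 5 = -5 + l)
-7*(-6) + p(3) = -7*(-6) + (-5 + 3) = 42 - 2 = 40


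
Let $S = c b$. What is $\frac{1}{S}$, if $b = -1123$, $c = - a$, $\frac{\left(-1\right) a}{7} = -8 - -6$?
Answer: $\frac{1}{15722} \approx 6.3605 \cdot 10^{-5}$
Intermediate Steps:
$a = 14$ ($a = - 7 \left(-8 - -6\right) = - 7 \left(-8 + 6\right) = \left(-7\right) \left(-2\right) = 14$)
$c = -14$ ($c = \left(-1\right) 14 = -14$)
$S = 15722$ ($S = \left(-14\right) \left(-1123\right) = 15722$)
$\frac{1}{S} = \frac{1}{15722}$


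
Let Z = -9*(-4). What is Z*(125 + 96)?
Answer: 7956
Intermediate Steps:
Z = 36
Z*(125 + 96) = 36*(125 + 96) = 36*221 = 7956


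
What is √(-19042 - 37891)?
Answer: 17*I*√197 ≈ 238.61*I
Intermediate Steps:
√(-19042 - 37891) = √(-56933) = 17*I*√197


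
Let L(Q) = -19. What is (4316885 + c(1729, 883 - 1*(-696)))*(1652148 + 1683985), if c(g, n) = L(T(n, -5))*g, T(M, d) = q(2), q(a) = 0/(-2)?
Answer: 14292107200522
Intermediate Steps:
q(a) = 0 (q(a) = 0*(-½) = 0)
T(M, d) = 0
c(g, n) = -19*g
(4316885 + c(1729, 883 - 1*(-696)))*(1652148 + 1683985) = (4316885 - 19*1729)*(1652148 + 1683985) = (4316885 - 32851)*3336133 = 4284034*3336133 = 14292107200522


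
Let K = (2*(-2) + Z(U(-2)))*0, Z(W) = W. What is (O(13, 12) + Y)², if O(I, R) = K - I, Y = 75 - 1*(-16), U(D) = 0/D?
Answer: 6084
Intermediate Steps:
U(D) = 0
K = 0 (K = (2*(-2) + 0)*0 = (-4 + 0)*0 = -4*0 = 0)
Y = 91 (Y = 75 + 16 = 91)
O(I, R) = -I (O(I, R) = 0 - I = -I)
(O(13, 12) + Y)² = (-1*13 + 91)² = (-13 + 91)² = 78² = 6084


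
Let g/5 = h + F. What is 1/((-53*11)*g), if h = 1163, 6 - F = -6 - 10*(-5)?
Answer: -1/3279375 ≈ -3.0494e-7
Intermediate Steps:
F = -38 (F = 6 - (-6 - 10*(-5)) = 6 - (-6 + 50) = 6 - 1*44 = 6 - 44 = -38)
g = 5625 (g = 5*(1163 - 38) = 5*1125 = 5625)
1/((-53*11)*g) = 1/(-53*11*5625) = 1/(-583*5625) = 1/(-3279375) = -1/3279375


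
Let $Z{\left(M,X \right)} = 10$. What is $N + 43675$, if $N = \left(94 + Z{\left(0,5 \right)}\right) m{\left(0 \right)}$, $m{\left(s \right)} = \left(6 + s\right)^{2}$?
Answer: $47419$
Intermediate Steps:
$N = 3744$ ($N = \left(94 + 10\right) \left(6 + 0\right)^{2} = 104 \cdot 6^{2} = 104 \cdot 36 = 3744$)
$N + 43675 = 3744 + 43675 = 47419$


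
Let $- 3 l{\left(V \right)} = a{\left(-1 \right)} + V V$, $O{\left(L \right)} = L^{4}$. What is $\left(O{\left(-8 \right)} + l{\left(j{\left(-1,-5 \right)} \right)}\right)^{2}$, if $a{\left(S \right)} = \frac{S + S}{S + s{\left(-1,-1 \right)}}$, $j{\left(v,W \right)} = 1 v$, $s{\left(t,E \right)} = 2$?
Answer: $\frac{151019521}{9} \approx 1.678 \cdot 10^{7}$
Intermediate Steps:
$j{\left(v,W \right)} = v$
$a{\left(S \right)} = \frac{2 S}{2 + S}$ ($a{\left(S \right)} = \frac{S + S}{S + 2} = \frac{2 S}{2 + S}$)
$l{\left(V \right)} = \frac{2}{3} - \frac{V^{2}}{3}$ ($l{\left(V \right)} = - \frac{2 \left(-1\right) \frac{1}{2 - 1} + V V}{3} = - \frac{2 \left(-1\right) 1^{-1} + V^{2}}{3} = - \frac{2 \left(-1\right) 1 + V^{2}}{3} = - \frac{-2 + V^{2}}{3} = \frac{2}{3} - \frac{V^{2}}{3}$)
$\left(O{\left(-8 \right)} + l{\left(j{\left(-1,-5 \right)} \right)}\right)^{2} = \left(\left(-8\right)^{4} + \left(\frac{2}{3} - \frac{\left(-1\right)^{2}}{3}\right)\right)^{2} = \left(4096 + \left(\frac{2}{3} - \frac{1}{3}\right)\right)^{2} = \left(4096 + \frac{1}{3}\right)^{2} = \left(\frac{12289}{3}\right)^{2} = \frac{151019521}{9}$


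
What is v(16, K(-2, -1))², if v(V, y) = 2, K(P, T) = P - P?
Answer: 4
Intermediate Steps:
K(P, T) = 0
v(16, K(-2, -1))² = 2² = 4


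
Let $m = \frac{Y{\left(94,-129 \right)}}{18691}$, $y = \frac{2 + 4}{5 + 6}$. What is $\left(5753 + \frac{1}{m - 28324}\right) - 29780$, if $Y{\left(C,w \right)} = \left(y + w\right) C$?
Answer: $- \frac{139923049849343}{5823575546} \approx -24027.0$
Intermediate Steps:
$y = \frac{6}{11} \approx 0.54545$
$Y{\left(C,w \right)} = C \left(\frac{6}{11} + w\right)$ ($Y{\left(C,w \right)} = \left(\frac{6}{11} + w\right) C = C \left(\frac{6}{11} + w\right)$)
$m = - \frac{132822}{205601}$ ($m = \frac{\frac{1}{11} \cdot 94 \left(6 + 11 \left(-129\right)\right)}{18691} = \frac{1}{11} \cdot 94 \left(6 - 1419\right) \frac{1}{18691} = \frac{1}{11} \cdot 94 \left(-1413\right) \frac{1}{18691} = \left(- \frac{132822}{11}\right) \frac{1}{18691} = - \frac{132822}{205601} \approx -0.64602$)
$\left(5753 + \frac{1}{m - 28324}\right) - 29780 = \left(5753 + \frac{1}{- \frac{132822}{205601} - 28324}\right) - 29780 = \left(5753 + \frac{1}{- \frac{5823575546}{205601}}\right) - 29780 = \left(5753 - \frac{205601}{5823575546}\right) - 29780 = \frac{33503029910537}{5823575546} - 29780 = - \frac{139923049849343}{5823575546}$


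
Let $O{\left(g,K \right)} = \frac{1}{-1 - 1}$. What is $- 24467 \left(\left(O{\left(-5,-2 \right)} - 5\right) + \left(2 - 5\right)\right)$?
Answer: $\frac{415939}{2} \approx 2.0797 \cdot 10^{5}$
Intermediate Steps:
$O{\left(g,K \right)} = - \frac{1}{2}$ ($O{\left(g,K \right)} = \frac{1}{-2} = - \frac{1}{2}$)
$- 24467 \left(\left(O{\left(-5,-2 \right)} - 5\right) + \left(2 - 5\right)\right) = - 24467 \left(\left(- \frac{1}{2} - 5\right) + \left(2 - 5\right)\right) = - 24467 \left(- \frac{11}{2} - 3\right) = \left(-24467\right) \left(- \frac{17}{2}\right) = \frac{415939}{2}$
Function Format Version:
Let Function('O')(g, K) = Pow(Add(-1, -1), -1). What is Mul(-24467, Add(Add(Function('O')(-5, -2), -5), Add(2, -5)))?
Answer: Rational(415939, 2) ≈ 2.0797e+5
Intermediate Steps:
Function('O')(g, K) = Rational(-1, 2) (Function('O')(g, K) = Pow(-2, -1) = Rational(-1, 2))
Mul(-24467, Add(Add(Function('O')(-5, -2), -5), Add(2, -5))) = Mul(-24467, Add(Add(Rational(-1, 2), -5), Add(2, -5))) = Mul(-24467, Add(Rational(-11, 2), -3)) = Mul(-24467, Rational(-17, 2)) = Rational(415939, 2)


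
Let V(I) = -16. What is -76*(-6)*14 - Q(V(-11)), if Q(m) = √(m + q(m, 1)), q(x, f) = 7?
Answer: 6384 - 3*I ≈ 6384.0 - 3.0*I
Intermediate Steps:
Q(m) = √(7 + m) (Q(m) = √(m + 7) = √(7 + m))
-76*(-6)*14 - Q(V(-11)) = -76*(-6)*14 - √(7 - 16) = 456*14 - √(-9) = 6384 - 3*I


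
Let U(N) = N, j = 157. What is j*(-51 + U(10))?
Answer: -6437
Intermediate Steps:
j*(-51 + U(10)) = 157*(-51 + 10) = 157*(-41) = -6437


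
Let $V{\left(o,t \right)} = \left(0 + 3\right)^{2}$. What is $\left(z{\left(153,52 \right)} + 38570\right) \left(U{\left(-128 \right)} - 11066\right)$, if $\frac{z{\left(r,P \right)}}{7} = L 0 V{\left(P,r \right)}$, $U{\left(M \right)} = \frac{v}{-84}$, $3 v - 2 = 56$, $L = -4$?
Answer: $- \frac{3841420475}{9} \approx -4.2682 \cdot 10^{8}$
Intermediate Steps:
$v = \frac{58}{3}$ ($v = \frac{2}{3} + \frac{1}{3} \cdot 56 = \frac{2}{3} + \frac{56}{3} = \frac{58}{3} \approx 19.333$)
$U{\left(M \right)} = - \frac{29}{126}$ ($U{\left(M \right)} = \frac{58}{3 \left(-84\right)} = \frac{58}{3} \left(- \frac{1}{84}\right) = - \frac{29}{126}$)
$V{\left(o,t \right)} = 9$ ($V{\left(o,t \right)} = 3^{2} = 9$)
$z{\left(r,P \right)} = 0$ ($z{\left(r,P \right)} = 7 \left(-4\right) 0 \cdot 9 = 7 \cdot 0 \cdot 9 = 7 \cdot 0 = 0$)
$\left(z{\left(153,52 \right)} + 38570\right) \left(U{\left(-128 \right)} - 11066\right) = \left(0 + 38570\right) \left(- \frac{29}{126} - 11066\right) = 38570 \left(- \frac{1394345}{126}\right) = - \frac{3841420475}{9}$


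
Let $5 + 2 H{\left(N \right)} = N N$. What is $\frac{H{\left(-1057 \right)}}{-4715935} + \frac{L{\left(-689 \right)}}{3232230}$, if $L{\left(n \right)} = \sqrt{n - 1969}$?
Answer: $- \frac{558622}{4715935} + \frac{i \sqrt{2658}}{3232230} \approx -0.11845 + 1.5951 \cdot 10^{-5} i$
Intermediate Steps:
$L{\left(n \right)} = \sqrt{-1969 + n}$
$H{\left(N \right)} = - \frac{5}{2} + \frac{N^{2}}{2}$ ($H{\left(N \right)} = - \frac{5}{2} + \frac{N N}{2} = - \frac{5}{2} + \frac{N^{2}}{2}$)
$\frac{H{\left(-1057 \right)}}{-4715935} + \frac{L{\left(-689 \right)}}{3232230} = \frac{- \frac{5}{2} + \frac{\left(-1057\right)^{2}}{2}}{-4715935} + \frac{\sqrt{-1969 - 689}}{3232230} = \left(- \frac{5}{2} + \frac{1}{2} \cdot 1117249\right) \left(- \frac{1}{4715935}\right) + \sqrt{-2658} \cdot \frac{1}{3232230} = \left(- \frac{5}{2} + \frac{1117249}{2}\right) \left(- \frac{1}{4715935}\right) + i \sqrt{2658} \cdot \frac{1}{3232230} = 558622 \left(- \frac{1}{4715935}\right) + \frac{i \sqrt{2658}}{3232230} = - \frac{558622}{4715935} + \frac{i \sqrt{2658}}{3232230}$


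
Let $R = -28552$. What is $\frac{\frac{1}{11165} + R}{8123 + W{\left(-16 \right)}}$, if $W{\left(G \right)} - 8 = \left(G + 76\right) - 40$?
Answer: $- \frac{318783079}{91005915} \approx -3.5029$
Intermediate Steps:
$W{\left(G \right)} = 44 + G$ ($W{\left(G \right)} = 8 + \left(\left(G + 76\right) - 40\right) = 8 + \left(\left(76 + G\right) - 40\right) = 8 + \left(36 + G\right) = 44 + G$)
$\frac{\frac{1}{11165} + R}{8123 + W{\left(-16 \right)}} = \frac{\frac{1}{11165} - 28552}{8123 + \left(44 - 16\right)} = \frac{\frac{1}{11165} - 28552}{8123 + 28} = - \frac{318783079}{11165 \cdot 8151} = \left(- \frac{318783079}{11165}\right) \frac{1}{8151} = - \frac{318783079}{91005915}$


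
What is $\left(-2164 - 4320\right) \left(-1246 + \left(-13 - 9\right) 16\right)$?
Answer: $10361432$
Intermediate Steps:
$\left(-2164 - 4320\right) \left(-1246 + \left(-13 - 9\right) 16\right) = - 6484 \left(-1246 - 352\right) = \left(-6484\right) \left(-1598\right) = 10361432$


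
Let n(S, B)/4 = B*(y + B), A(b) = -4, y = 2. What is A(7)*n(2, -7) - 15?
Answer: -575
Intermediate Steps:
n(S, B) = 4*B*(2 + B) (n(S, B) = 4*(B*(2 + B)) = 4*B*(2 + B))
A(7)*n(2, -7) - 15 = -16*(-7)*(2 - 7) - 15 = -16*(-7)*(-5) - 15 = -4*140 - 15 = -560 - 15 = -575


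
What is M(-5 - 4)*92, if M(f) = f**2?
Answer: 7452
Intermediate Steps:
M(-5 - 4)*92 = (-5 - 4)**2*92 = (-9)**2*92 = 81*92 = 7452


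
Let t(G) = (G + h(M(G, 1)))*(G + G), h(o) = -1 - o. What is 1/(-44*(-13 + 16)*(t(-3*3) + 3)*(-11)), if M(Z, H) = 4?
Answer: 1/370260 ≈ 2.7008e-6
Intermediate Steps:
t(G) = 2*G*(-5 + G) (t(G) = (G + (-1 - 1*4))*(G + G) = (G + (-1 - 4))*(2*G) = (G - 5)*(2*G) = (-5 + G)*(2*G) = 2*G*(-5 + G))
1/(-44*(-13 + 16)*(t(-3*3) + 3)*(-11)) = 1/(-44*(-13 + 16)*(2*(-3*3)*(-5 - 3*3) + 3)*(-11)) = 1/(-132*(2*(-9)*(-5 - 9) + 3)*(-11)) = 1/(-132*(2*(-9)*(-14) + 3)*(-11)) = 1/(-132*(252 + 3)*(-11)) = 1/(-132*255*(-11)) = 1/(-44*765*(-11)) = 1/(-33660*(-11)) = 1/370260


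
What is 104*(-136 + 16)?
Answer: -12480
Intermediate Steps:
104*(-136 + 16) = 104*(-120) = -12480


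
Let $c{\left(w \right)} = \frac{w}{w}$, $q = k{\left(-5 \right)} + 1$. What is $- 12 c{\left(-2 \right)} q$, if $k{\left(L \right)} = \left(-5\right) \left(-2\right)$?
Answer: $-132$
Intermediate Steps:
$k{\left(L \right)} = 10$
$q = 11$ ($q = 10 + 1 = 11$)
$c{\left(w \right)} = 1$
$- 12 c{\left(-2 \right)} q = \left(-12\right) 1 \cdot 11 = \left(-12\right) 11 = -132$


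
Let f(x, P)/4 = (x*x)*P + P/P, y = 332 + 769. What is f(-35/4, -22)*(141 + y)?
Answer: -8363007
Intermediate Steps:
y = 1101
f(x, P) = 4 + 4*P*x² (f(x, P) = 4*((x*x)*P + P/P) = 4*(x²*P + 1) = 4*(P*x² + 1) = 4*(1 + P*x²) = 4 + 4*P*x²)
f(-35/4, -22)*(141 + y) = (4 + 4*(-22)*(-35/4)²)*(141 + 1101) = (4 + 4*(-22)*(-35*¼)²)*1242 = (4 + 4*(-22)*(-35/4)²)*1242 = (4 + 4*(-22)*(1225/16))*1242 = (4 - 13475/2)*1242 = -13467/2*1242 = -8363007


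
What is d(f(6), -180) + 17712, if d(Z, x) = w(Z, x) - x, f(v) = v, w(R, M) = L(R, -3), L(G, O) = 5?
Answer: 17897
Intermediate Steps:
w(R, M) = 5
d(Z, x) = 5 - x
d(f(6), -180) + 17712 = (5 - 1*(-180)) + 17712 = (5 + 180) + 17712 = 185 + 17712 = 17897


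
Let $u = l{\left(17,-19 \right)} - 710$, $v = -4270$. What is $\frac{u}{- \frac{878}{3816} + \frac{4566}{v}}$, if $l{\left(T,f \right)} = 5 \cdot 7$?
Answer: $\frac{2749666500}{5293229} \approx 519.47$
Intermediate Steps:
$l{\left(T,f \right)} = 35$
$u = -675$ ($u = 35 - 710 = -675$)
$\frac{u}{- \frac{878}{3816} + \frac{4566}{v}} = - \frac{675}{- \frac{878}{3816} + \frac{4566}{-4270}} = - \frac{675}{\left(-878\right) \frac{1}{3816} + 4566 \left(- \frac{1}{4270}\right)} = - \frac{675}{- \frac{439}{1908} - \frac{2283}{2135}} = - \frac{675}{- \frac{5293229}{4073580}} = \left(-675\right) \left(- \frac{4073580}{5293229}\right) = \frac{2749666500}{5293229}$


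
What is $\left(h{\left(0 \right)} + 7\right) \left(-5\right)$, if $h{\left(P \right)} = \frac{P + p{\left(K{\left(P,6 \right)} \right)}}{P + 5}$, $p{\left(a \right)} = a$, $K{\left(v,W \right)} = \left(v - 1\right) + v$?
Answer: $-34$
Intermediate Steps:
$K{\left(v,W \right)} = -1 + 2 v$ ($K{\left(v,W \right)} = \left(-1 + v\right) + v = -1 + 2 v$)
$h{\left(P \right)} = \frac{-1 + 3 P}{5 + P}$ ($h{\left(P \right)} = \frac{P + \left(-1 + 2 P\right)}{P + 5} = \frac{-1 + 3 P}{5 + P}$)
$\left(h{\left(0 \right)} + 7\right) \left(-5\right) = \left(\frac{-1 + 3 \cdot 0}{5 + 0} + 7\right) \left(-5\right) = \left(\frac{-1 + 0}{5} + 7\right) \left(-5\right) = \left(\frac{1}{5} \left(-1\right) + 7\right) \left(-5\right) = \left(- \frac{1}{5} + 7\right) \left(-5\right) = \frac{34}{5} \left(-5\right) = -34$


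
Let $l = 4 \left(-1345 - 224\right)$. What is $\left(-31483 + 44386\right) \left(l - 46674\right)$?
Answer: $-683213850$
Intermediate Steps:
$l = -6276$ ($l = 4 \left(-1345 - 224\right) = 4 \left(-1569\right) = -6276$)
$\left(-31483 + 44386\right) \left(l - 46674\right) = \left(-31483 + 44386\right) \left(-6276 - 46674\right) = 12903 \left(-52950\right) = -683213850$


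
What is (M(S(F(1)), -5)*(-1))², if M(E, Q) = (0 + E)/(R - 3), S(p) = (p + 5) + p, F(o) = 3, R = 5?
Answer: 121/4 ≈ 30.250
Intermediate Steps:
S(p) = 5 + 2*p (S(p) = (5 + p) + p = 5 + 2*p)
M(E, Q) = E/2 (M(E, Q) = (0 + E)/(5 - 3) = E/2)
(M(S(F(1)), -5)*(-1))² = (((5 + 2*3)/2)*(-1))² = (((5 + 6)/2)*(-1))² = (((½)*11)*(-1))² = ((11/2)*(-1))² = (-11/2)² = 121/4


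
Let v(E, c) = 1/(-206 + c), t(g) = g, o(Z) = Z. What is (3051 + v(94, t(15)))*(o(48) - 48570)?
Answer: -28275710280/191 ≈ -1.4804e+8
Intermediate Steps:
(3051 + v(94, t(15)))*(o(48) - 48570) = (3051 + 1/(-206 + 15))*(48 - 48570) = (3051 + 1/(-191))*(-48522) = (3051 - 1/191)*(-48522) = (582740/191)*(-48522) = -28275710280/191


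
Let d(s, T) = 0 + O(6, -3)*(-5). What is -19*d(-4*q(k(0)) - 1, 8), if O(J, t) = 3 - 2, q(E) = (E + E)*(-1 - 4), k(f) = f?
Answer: 95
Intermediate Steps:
q(E) = -10*E (q(E) = (2*E)*(-5) = -10*E)
O(J, t) = 1
d(s, T) = -5 (d(s, T) = 0 + 1*(-5) = 0 - 5 = -5)
-19*d(-4*q(k(0)) - 1, 8) = -19*(-5) = 95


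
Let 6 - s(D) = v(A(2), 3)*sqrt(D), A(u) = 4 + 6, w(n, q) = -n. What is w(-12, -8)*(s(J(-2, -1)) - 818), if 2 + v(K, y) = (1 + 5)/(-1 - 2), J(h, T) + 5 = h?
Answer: -9744 + 48*I*sqrt(7) ≈ -9744.0 + 127.0*I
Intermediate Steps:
J(h, T) = -5 + h
A(u) = 10
v(K, y) = -4 (v(K, y) = -2 + (1 + 5)/(-1 - 2) = -2 + 6/(-3) = -2 + 6*(-1/3) = -2 - 2 = -4)
s(D) = 6 + 4*sqrt(D) (s(D) = 6 - (-4)*sqrt(D) = 6 + 4*sqrt(D))
w(-12, -8)*(s(J(-2, -1)) - 818) = (-1*(-12))*((6 + 4*sqrt(-5 - 2)) - 818) = 12*((6 + 4*sqrt(-7)) - 818) = 12*((6 + 4*(I*sqrt(7))) - 818) = 12*((6 + 4*I*sqrt(7)) - 818) = 12*(-812 + 4*I*sqrt(7)) = -9744 + 48*I*sqrt(7)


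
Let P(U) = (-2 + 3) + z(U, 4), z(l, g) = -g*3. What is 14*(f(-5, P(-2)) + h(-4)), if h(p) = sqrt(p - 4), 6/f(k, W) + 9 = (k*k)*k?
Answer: -42/67 + 28*I*sqrt(2) ≈ -0.62687 + 39.598*I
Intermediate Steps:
z(l, g) = -3*g
P(U) = -11 (P(U) = (-2 + 3) - 3*4 = 1 - 12 = -11)
f(k, W) = 6/(-9 + k**3) (f(k, W) = 6/(-9 + (k*k)*k) = 6/(-9 + k**2*k) = 6/(-9 + k**3))
h(p) = sqrt(-4 + p)
14*(f(-5, P(-2)) + h(-4)) = 14*(6/(-9 + (-5)**3) + sqrt(-4 - 4)) = 14*(6/(-9 - 125) + sqrt(-8)) = 14*(6/(-134) + 2*I*sqrt(2)) = 14*(6*(-1/134) + 2*I*sqrt(2)) = 14*(-3/67 + 2*I*sqrt(2)) = -42/67 + 28*I*sqrt(2)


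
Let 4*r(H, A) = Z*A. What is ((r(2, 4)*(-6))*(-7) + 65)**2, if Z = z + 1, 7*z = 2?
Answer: 14161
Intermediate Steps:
z = 2/7 (z = (1/7)*2 = 2/7 ≈ 0.28571)
Z = 9/7 (Z = 2/7 + 1 = 9/7 ≈ 1.2857)
r(H, A) = 9*A/28 (r(H, A) = (9*A/7)/4 = 9*A/28)
((r(2, 4)*(-6))*(-7) + 65)**2 = ((((9/28)*4)*(-6))*(-7) + 65)**2 = (((9/7)*(-6))*(-7) + 65)**2 = (-54/7*(-7) + 65)**2 = (54 + 65)**2 = 119**2 = 14161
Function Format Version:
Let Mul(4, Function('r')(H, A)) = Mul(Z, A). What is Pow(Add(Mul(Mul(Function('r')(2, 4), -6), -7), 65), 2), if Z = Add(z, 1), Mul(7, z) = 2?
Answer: 14161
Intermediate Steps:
z = Rational(2, 7) (z = Mul(Rational(1, 7), 2) = Rational(2, 7) ≈ 0.28571)
Z = Rational(9, 7) (Z = Add(Rational(2, 7), 1) = Rational(9, 7) ≈ 1.2857)
Function('r')(H, A) = Mul(Rational(9, 28), A) (Function('r')(H, A) = Mul(Rational(1, 4), Mul(Rational(9, 7), A)) = Mul(Rational(9, 28), A))
Pow(Add(Mul(Mul(Function('r')(2, 4), -6), -7), 65), 2) = Pow(Add(Mul(Mul(Mul(Rational(9, 28), 4), -6), -7), 65), 2) = Pow(Add(Mul(Mul(Rational(9, 7), -6), -7), 65), 2) = Pow(Add(Mul(Rational(-54, 7), -7), 65), 2) = Pow(Add(54, 65), 2) = Pow(119, 2) = 14161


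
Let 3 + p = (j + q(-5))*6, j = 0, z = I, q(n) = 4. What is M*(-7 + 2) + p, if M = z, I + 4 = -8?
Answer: 81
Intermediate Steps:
I = -12 (I = -4 - 8 = -12)
z = -12
M = -12
p = 21 (p = -3 + (0 + 4)*6 = -3 + 4*6 = -3 + 24 = 21)
M*(-7 + 2) + p = -12*(-7 + 2) + 21 = -12*(-5) + 21 = 60 + 21 = 81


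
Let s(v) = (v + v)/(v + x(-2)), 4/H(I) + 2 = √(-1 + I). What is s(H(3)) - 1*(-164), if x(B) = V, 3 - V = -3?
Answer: 172 + 6*√2 ≈ 180.49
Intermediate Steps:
V = 6 (V = 3 - 1*(-3) = 3 + 3 = 6)
x(B) = 6
H(I) = 4/(-2 + √(-1 + I))
s(v) = 2*v/(6 + v) (s(v) = (v + v)/(v + 6) = (2*v)/(6 + v) = 2*v/(6 + v))
s(H(3)) - 1*(-164) = 2*(4/(-2 + √(-1 + 3)))/(6 + 4/(-2 + √(-1 + 3))) - 1*(-164) = 2*(4/(-2 + √2))/(6 + 4/(-2 + √2)) + 164 = 8/((-2 + √2)*(6 + 4/(-2 + √2))) + 164 = 164 + 8/((-2 + √2)*(6 + 4/(-2 + √2)))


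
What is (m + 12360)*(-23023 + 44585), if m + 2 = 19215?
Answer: 680777026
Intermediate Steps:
m = 19213 (m = -2 + 19215 = 19213)
(m + 12360)*(-23023 + 44585) = (19213 + 12360)*(-23023 + 44585) = 31573*21562 = 680777026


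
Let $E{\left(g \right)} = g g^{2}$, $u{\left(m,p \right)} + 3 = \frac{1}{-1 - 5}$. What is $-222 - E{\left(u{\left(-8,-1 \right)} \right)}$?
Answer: $- \frac{41093}{216} \approx -190.25$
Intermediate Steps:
$u{\left(m,p \right)} = - \frac{19}{6}$ ($u{\left(m,p \right)} = -3 + \frac{1}{-1 - 5} = -3 + \frac{1}{-6} = -3 - \frac{1}{6} = - \frac{19}{6}$)
$E{\left(g \right)} = g^{3}$
$-222 - E{\left(u{\left(-8,-1 \right)} \right)} = -222 - \left(- \frac{19}{6}\right)^{3} = -222 - - \frac{6859}{216} = -222 + \frac{6859}{216} = - \frac{41093}{216}$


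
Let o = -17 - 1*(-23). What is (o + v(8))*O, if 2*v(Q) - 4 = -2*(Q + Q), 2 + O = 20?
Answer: -144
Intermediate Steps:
O = 18 (O = -2 + 20 = 18)
o = 6 (o = -17 + 23 = 6)
v(Q) = 2 - 2*Q (v(Q) = 2 + (-2*(Q + Q))/2 = 2 + (-4*Q)/2 = 2 - 2*Q)
(o + v(8))*O = (6 + (2 - 2*8))*18 = (6 + (2 - 16))*18 = (6 - 14)*18 = -8*18 = -144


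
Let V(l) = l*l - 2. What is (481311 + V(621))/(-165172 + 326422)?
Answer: 17339/3225 ≈ 5.3764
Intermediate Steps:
V(l) = -2 + l² (V(l) = l² - 2 = -2 + l²)
(481311 + V(621))/(-165172 + 326422) = (481311 + (-2 + 621²))/(-165172 + 326422) = (481311 + (-2 + 385641))/161250 = (481311 + 385639)*(1/161250) = 866950*(1/161250) = 17339/3225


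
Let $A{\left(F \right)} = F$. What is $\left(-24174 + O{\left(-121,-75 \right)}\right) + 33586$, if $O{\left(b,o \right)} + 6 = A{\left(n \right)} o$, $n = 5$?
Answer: $9031$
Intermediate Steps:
$O{\left(b,o \right)} = -6 + 5 o$
$\left(-24174 + O{\left(-121,-75 \right)}\right) + 33586 = \left(-24174 + \left(-6 + 5 \left(-75\right)\right)\right) + 33586 = \left(-24174 - 381\right) + 33586 = -24555 + 33586 = 9031$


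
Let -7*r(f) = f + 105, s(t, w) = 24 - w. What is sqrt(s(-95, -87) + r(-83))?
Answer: sqrt(5285)/7 ≈ 10.385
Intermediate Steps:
r(f) = -15 - f/7 (r(f) = -(f + 105)/7 = -(105 + f)/7 = -15 - f/7)
sqrt(s(-95, -87) + r(-83)) = sqrt((24 - 1*(-87)) + (-15 - 1/7*(-83))) = sqrt((24 + 87) + (-15 + 83/7)) = sqrt(111 - 22/7) = sqrt(755/7) = sqrt(5285)/7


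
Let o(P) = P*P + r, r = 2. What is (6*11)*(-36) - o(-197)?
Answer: -41187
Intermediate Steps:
o(P) = 2 + P² (o(P) = P*P + 2 = P² + 2 = 2 + P²)
(6*11)*(-36) - o(-197) = (6*11)*(-36) - (2 + (-197)²) = 66*(-36) - (2 + 38809) = -2376 - 1*38811 = -2376 - 38811 = -41187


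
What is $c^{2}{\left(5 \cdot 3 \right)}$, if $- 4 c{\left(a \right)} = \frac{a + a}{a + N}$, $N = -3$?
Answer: $\frac{25}{64} \approx 0.39063$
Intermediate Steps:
$c{\left(a \right)} = - \frac{a}{2 \left(-3 + a\right)}$ ($c{\left(a \right)} = - \frac{\left(a + a\right) \frac{1}{a - 3}}{4} = - \frac{2 a \frac{1}{-3 + a}}{4} = - \frac{a}{2 \left(-3 + a\right)}$)
$c^{2}{\left(5 \cdot 3 \right)} = \left(- \frac{5 \cdot 3}{-6 + 2 \cdot 5 \cdot 3}\right)^{2} = \left(\left(-1\right) 15 \frac{1}{-6 + 2 \cdot 15}\right)^{2} = \left(\left(-1\right) 15 \frac{1}{-6 + 30}\right)^{2} = \left(\left(-1\right) 15 \cdot \frac{1}{24}\right)^{2} = \left(- \frac{5}{8}\right)^{2} = \frac{25}{64}$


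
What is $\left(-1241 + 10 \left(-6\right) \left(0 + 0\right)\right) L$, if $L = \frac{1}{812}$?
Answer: $- \frac{1241}{812} \approx -1.5283$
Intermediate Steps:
$L = \frac{1}{812} \approx 0.0012315$
$\left(-1241 + 10 \left(-6\right) \left(0 + 0\right)\right) L = \left(-1241 + 10 \left(-6\right) \left(0 + 0\right)\right) \frac{1}{812} = \left(-1241 - 0\right) \frac{1}{812} = \left(-1241 + 0\right) \frac{1}{812} = \left(-1241\right) \frac{1}{812} = - \frac{1241}{812}$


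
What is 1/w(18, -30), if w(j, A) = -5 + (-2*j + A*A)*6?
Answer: 1/5179 ≈ 0.00019309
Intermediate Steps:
w(j, A) = -5 - 12*j + 6*A² (w(j, A) = -5 + (-2*j + A²)*6 = -5 + (A² - 2*j)*6 = -5 + (-12*j + 6*A²) = -5 - 12*j + 6*A²)
1/w(18, -30) = 1/(-5 - 12*18 + 6*(-30)²) = 1/(-5 - 216 + 6*900) = 1/(-5 - 216 + 5400) = 1/5179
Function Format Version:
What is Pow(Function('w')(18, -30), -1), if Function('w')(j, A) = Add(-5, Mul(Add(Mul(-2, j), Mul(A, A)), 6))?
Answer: Rational(1, 5179) ≈ 0.00019309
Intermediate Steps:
Function('w')(j, A) = Add(-5, Mul(-12, j), Mul(6, Pow(A, 2))) (Function('w')(j, A) = Add(-5, Mul(Add(Mul(-2, j), Pow(A, 2)), 6)) = Add(-5, Mul(Add(Pow(A, 2), Mul(-2, j)), 6)) = Add(-5, Add(Mul(-12, j), Mul(6, Pow(A, 2)))) = Add(-5, Mul(-12, j), Mul(6, Pow(A, 2))))
Pow(Function('w')(18, -30), -1) = Pow(Add(-5, Mul(-12, 18), Mul(6, Pow(-30, 2))), -1) = Pow(Add(-5, -216, Mul(6, 900)), -1) = Pow(Add(-5, -216, 5400), -1) = Pow(5179, -1) = Rational(1, 5179)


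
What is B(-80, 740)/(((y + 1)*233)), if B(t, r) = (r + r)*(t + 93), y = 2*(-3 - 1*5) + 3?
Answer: -4810/699 ≈ -6.8813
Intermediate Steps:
y = -13 (y = 2*(-3 - 5) + 3 = 2*(-8) + 3 = -16 + 3 = -13)
B(t, r) = 2*r*(93 + t) (B(t, r) = (2*r)*(93 + t) = 2*r*(93 + t))
B(-80, 740)/(((y + 1)*233)) = (2*740*(93 - 80))/(((-13 + 1)*233)) = (2*740*13)/((-12*233)) = 19240/(-2796) = 19240*(-1/2796) = -4810/699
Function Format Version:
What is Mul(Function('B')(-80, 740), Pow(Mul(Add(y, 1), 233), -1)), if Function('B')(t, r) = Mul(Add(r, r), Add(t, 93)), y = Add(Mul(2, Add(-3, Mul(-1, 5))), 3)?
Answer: Rational(-4810, 699) ≈ -6.8813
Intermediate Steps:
y = -13 (y = Add(Mul(2, Add(-3, -5)), 3) = Add(Mul(2, -8), 3) = Add(-16, 3) = -13)
Function('B')(t, r) = Mul(2, r, Add(93, t)) (Function('B')(t, r) = Mul(Mul(2, r), Add(93, t)) = Mul(2, r, Add(93, t)))
Mul(Function('B')(-80, 740), Pow(Mul(Add(y, 1), 233), -1)) = Mul(Mul(2, 740, Add(93, -80)), Pow(Mul(Add(-13, 1), 233), -1)) = Mul(Mul(2, 740, 13), Pow(Mul(-12, 233), -1)) = Mul(19240, Pow(-2796, -1)) = Mul(19240, Rational(-1, 2796)) = Rational(-4810, 699)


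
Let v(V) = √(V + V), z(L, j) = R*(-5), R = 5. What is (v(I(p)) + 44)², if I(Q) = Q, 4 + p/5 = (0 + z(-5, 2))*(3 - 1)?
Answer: 1396 + 528*I*√15 ≈ 1396.0 + 2044.9*I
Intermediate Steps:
z(L, j) = -25 (z(L, j) = 5*(-5) = -25)
p = -270 (p = -20 + 5*((0 - 25)*(3 - 1)) = -20 + 5*(-25*2) = -20 + 5*(-50) = -20 - 250 = -270)
v(V) = √2*√V (v(V) = √(2*V) = √2*√V)
(v(I(p)) + 44)² = (√2*√(-270) + 44)² = (√2*(3*I*√30) + 44)² = (6*I*√15 + 44)² = (44 + 6*I*√15)²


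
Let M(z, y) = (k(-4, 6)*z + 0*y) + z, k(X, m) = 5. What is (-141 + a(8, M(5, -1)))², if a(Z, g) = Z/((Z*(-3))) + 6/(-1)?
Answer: 195364/9 ≈ 21707.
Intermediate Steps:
M(z, y) = 6*z (M(z, y) = (5*z + 0*y) + z = (5*z + 0) + z = 5*z + z = 6*z)
a(Z, g) = -19/3 (a(Z, g) = Z/((-3*Z)) + 6*(-1) = Z*(-1/(3*Z)) - 6 = -⅓ - 6 = -19/3)
(-141 + a(8, M(5, -1)))² = (-141 - 19/3)² = (-442/3)² = 195364/9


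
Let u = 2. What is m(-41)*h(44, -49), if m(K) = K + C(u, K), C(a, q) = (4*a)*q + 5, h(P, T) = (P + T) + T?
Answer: 19656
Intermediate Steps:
h(P, T) = P + 2*T
C(a, q) = 5 + 4*a*q (C(a, q) = 4*a*q + 5 = 5 + 4*a*q)
m(K) = 5 + 9*K (m(K) = K + (5 + 4*2*K) = K + (5 + 8*K) = 5 + 9*K)
m(-41)*h(44, -49) = (5 + 9*(-41))*(44 + 2*(-49)) = (5 - 369)*(44 - 98) = -364*(-54) = 19656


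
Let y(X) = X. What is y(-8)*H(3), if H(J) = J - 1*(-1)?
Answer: -32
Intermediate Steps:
H(J) = 1 + J (H(J) = J + 1 = 1 + J)
y(-8)*H(3) = -8*(1 + 3) = -8*4 = -32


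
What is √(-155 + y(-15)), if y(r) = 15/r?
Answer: 2*I*√39 ≈ 12.49*I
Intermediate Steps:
√(-155 + y(-15)) = √(-155 + 15/(-15)) = √(-155 + 15*(-1/15)) = √(-155 - 1) = √(-156) = 2*I*√39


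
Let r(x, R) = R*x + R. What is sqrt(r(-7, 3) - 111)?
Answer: I*sqrt(129) ≈ 11.358*I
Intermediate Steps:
r(x, R) = R + R*x
sqrt(r(-7, 3) - 111) = sqrt(3*(1 - 7) - 111) = sqrt(3*(-6) - 111) = sqrt(-18 - 111) = sqrt(-129) = I*sqrt(129)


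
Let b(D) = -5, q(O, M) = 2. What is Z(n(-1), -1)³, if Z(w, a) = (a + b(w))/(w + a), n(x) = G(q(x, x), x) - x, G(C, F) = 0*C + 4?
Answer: -27/8 ≈ -3.3750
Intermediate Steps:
G(C, F) = 4 (G(C, F) = 0 + 4 = 4)
n(x) = 4 - x
Z(w, a) = (-5 + a)/(a + w) (Z(w, a) = (a - 5)/(w + a) = (-5 + a)/(a + w))
Z(n(-1), -1)³ = ((-5 - 1)/(-1 + (4 - 1*(-1))))³ = (-6/(-1 + (4 + 1)))³ = (-6/(-1 + 5))³ = (-6/4)³ = ((¼)*(-6))³ = (-3/2)³ = -27/8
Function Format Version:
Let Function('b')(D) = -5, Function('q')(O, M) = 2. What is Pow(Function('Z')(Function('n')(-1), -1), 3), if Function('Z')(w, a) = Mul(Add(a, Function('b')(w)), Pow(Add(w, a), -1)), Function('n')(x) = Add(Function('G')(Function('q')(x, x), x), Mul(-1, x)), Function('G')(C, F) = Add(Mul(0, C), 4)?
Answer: Rational(-27, 8) ≈ -3.3750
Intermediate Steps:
Function('G')(C, F) = 4 (Function('G')(C, F) = Add(0, 4) = 4)
Function('n')(x) = Add(4, Mul(-1, x))
Function('Z')(w, a) = Mul(Pow(Add(a, w), -1), Add(-5, a)) (Function('Z')(w, a) = Mul(Add(a, -5), Pow(Add(w, a), -1)) = Mul(Add(-5, a), Pow(Add(a, w), -1)) = Mul(Pow(Add(a, w), -1), Add(-5, a)))
Pow(Function('Z')(Function('n')(-1), -1), 3) = Pow(Mul(Pow(Add(-1, Add(4, Mul(-1, -1))), -1), Add(-5, -1)), 3) = Pow(Mul(Pow(Add(-1, Add(4, 1)), -1), -6), 3) = Pow(Mul(Pow(Add(-1, 5), -1), -6), 3) = Pow(Mul(Pow(4, -1), -6), 3) = Pow(Mul(Rational(1, 4), -6), 3) = Pow(Rational(-3, 2), 3) = Rational(-27, 8)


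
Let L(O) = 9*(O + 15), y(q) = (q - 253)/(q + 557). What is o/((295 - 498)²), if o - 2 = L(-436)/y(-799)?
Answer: -15773/747446 ≈ -0.021103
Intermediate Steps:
y(q) = (-253 + q)/(557 + q)
L(O) = 135 + 9*O (L(O) = 9*(15 + O) = 135 + 9*O)
o = -457417/526 (o = 2 + (135 + 9*(-436))/(((-253 - 799)/(557 - 799))) = 2 + (135 - 3924)/((-1052/(-242))) = 2 - 3789/((-1/242*(-1052))) = 2 - 3789/526/121 = 2 - 3789*121/526 = 2 - 458469/526 = -457417/526 ≈ -869.61)
o/((295 - 498)²) = -457417/(526*(295 - 498)²) = -457417/(526*((-203)²)) = -457417/526/41209 = -457417/526*1/41209 = -15773/747446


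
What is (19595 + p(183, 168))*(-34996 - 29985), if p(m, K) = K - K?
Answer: -1273302695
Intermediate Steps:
p(m, K) = 0
(19595 + p(183, 168))*(-34996 - 29985) = (19595 + 0)*(-34996 - 29985) = 19595*(-64981) = -1273302695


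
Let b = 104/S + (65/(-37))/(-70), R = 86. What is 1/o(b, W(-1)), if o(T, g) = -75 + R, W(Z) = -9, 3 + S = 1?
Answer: 1/11 ≈ 0.090909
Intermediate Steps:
S = -2 (S = -3 + 1 = -2)
b = -26923/518 (b = 104/(-2) + (65/(-37))/(-70) = 104*(-½) + (65*(-1/37))*(-1/70) = -52 - 65/37*(-1/70) = -52 + 13/518 = -26923/518 ≈ -51.975)
o(T, g) = 11 (o(T, g) = -75 + 86 = 11)
1/o(b, W(-1)) = 1/11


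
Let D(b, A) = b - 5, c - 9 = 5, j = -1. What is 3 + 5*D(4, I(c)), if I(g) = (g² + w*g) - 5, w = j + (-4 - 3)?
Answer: -2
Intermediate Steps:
w = -8 (w = -1 + (-4 - 3) = -1 - 7 = -8)
c = 14 (c = 9 + 5 = 14)
I(g) = -5 + g² - 8*g (I(g) = (g² - 8*g) - 5 = -5 + g² - 8*g)
D(b, A) = -5 + b
3 + 5*D(4, I(c)) = 3 + 5*(-5 + 4) = 3 + 5*(-1) = 3 - 5 = -2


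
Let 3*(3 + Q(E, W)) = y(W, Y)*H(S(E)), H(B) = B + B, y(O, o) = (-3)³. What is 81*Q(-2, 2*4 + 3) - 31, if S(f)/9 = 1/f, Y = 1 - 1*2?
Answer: 6287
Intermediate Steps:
Y = -1 (Y = 1 - 2 = -1)
y(O, o) = -27
S(f) = 9/f
H(B) = 2*B
Q(E, W) = -3 - 162/E (Q(E, W) = -3 + (-54*9/E)/3 = -3 + (-486/E)/3 = -3 - 162/E)
81*Q(-2, 2*4 + 3) - 31 = 81*(-3 - 162/(-2)) - 31 = 81*(-3 - 162*(-½)) - 31 = 81*(-3 + 81) - 31 = 81*78 - 31 = 6318 - 31 = 6287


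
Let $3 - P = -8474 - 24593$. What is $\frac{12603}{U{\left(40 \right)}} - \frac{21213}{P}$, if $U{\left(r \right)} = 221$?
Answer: $\frac{412093137}{7308470} \approx 56.386$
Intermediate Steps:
$P = 33070$ ($P = 3 - \left(-8474 - 24593\right) = 3 - -33067 = 3 + 33067 = 33070$)
$\frac{12603}{U{\left(40 \right)}} - \frac{21213}{P} = \frac{12603}{221} - \frac{21213}{33070} = \frac{412093137}{7308470}$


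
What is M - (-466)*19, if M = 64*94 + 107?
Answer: 14977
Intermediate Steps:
M = 6123 (M = 6016 + 107 = 6123)
M - (-466)*19 = 6123 - (-466)*19 = 6123 - 1*(-8854) = 6123 + 8854 = 14977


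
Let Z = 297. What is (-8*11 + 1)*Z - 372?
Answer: -26211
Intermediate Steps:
(-8*11 + 1)*Z - 372 = (-8*11 + 1)*297 - 372 = (-88 + 1)*297 - 372 = -87*297 - 372 = -25839 - 372 = -26211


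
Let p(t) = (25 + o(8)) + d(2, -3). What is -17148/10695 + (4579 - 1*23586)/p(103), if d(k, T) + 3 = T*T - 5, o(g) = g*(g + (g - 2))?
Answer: -2980381/21390 ≈ -139.34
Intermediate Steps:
o(g) = g*(-2 + 2*g) (o(g) = g*(g + (-2 + g)) = g*(-2 + 2*g))
d(k, T) = -8 + T**2 (d(k, T) = -3 + (T*T - 5) = -3 + (T**2 - 5) = -3 + (-5 + T**2) = -8 + T**2)
p(t) = 138 (p(t) = (25 + 2*8*(-1 + 8)) + (-8 + (-3)**2) = (25 + 2*8*7) + (-8 + 9) = (25 + 112) + 1 = 137 + 1 = 138)
-17148/10695 + (4579 - 1*23586)/p(103) = -17148/10695 + (4579 - 1*23586)/138 = -17148*1/10695 + (4579 - 23586)*(1/138) = -5716/3565 - 19007*1/138 = -5716/3565 - 19007/138 = -2980381/21390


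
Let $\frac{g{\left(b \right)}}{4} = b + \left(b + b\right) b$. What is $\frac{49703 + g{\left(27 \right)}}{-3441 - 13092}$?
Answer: $- \frac{55643}{16533} \approx -3.3656$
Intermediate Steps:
$g{\left(b \right)} = 4 b + 8 b^{2}$ ($g{\left(b \right)} = 4 \left(b + \left(b + b\right) b\right) = 4 \left(b + 2 b b\right) = 4 \left(b + 2 b^{2}\right) = 4 b + 8 b^{2}$)
$\frac{49703 + g{\left(27 \right)}}{-3441 - 13092} = \frac{49703 + 4 \cdot 27 \left(1 + 2 \cdot 27\right)}{-3441 - 13092} = \frac{49703 + 4 \cdot 27 \left(1 + 54\right)}{-16533} = \left(49703 + 4 \cdot 27 \cdot 55\right) \left(- \frac{1}{16533}\right) = \left(49703 + 5940\right) \left(- \frac{1}{16533}\right) = 55643 \left(- \frac{1}{16533}\right) = - \frac{55643}{16533}$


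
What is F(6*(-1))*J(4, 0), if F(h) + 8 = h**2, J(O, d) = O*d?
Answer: 0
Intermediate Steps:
F(h) = -8 + h**2
F(6*(-1))*J(4, 0) = (-8 + (6*(-1))**2)*(4*0) = (-8 + (-6)**2)*0 = (-8 + 36)*0 = 28*0 = 0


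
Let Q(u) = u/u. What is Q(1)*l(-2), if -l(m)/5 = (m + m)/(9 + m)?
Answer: 20/7 ≈ 2.8571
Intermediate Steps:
l(m) = -10*m/(9 + m) (l(m) = -5*(m + m)/(9 + m) = -5*2*m/(9 + m) = -10*m/(9 + m))
Q(u) = 1
Q(1)*l(-2) = 1*(-10*(-2)/(9 - 2)) = 1*(-10*(-2)/7) = 1*(-10*(-2)*1/7) = 1*(20/7) = 20/7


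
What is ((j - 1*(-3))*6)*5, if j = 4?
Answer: 210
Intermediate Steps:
((j - 1*(-3))*6)*5 = ((4 - 1*(-3))*6)*5 = ((4 + 3)*6)*5 = (7*6)*5 = 42*5 = 210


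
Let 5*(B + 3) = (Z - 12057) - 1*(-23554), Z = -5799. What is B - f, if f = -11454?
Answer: 62953/5 ≈ 12591.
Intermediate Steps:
B = 5683/5 (B = -3 + ((-5799 - 12057) - 1*(-23554))/5 = -3 + (-17856 + 23554)/5 = -3 + (⅕)*5698 = -3 + 5698/5 = 5683/5 ≈ 1136.6)
B - f = 5683/5 - 1*(-11454) = 5683/5 + 11454 = 62953/5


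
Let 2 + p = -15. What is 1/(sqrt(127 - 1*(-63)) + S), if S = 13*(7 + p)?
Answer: -13/1671 - sqrt(190)/16710 ≈ -0.0086047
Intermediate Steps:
p = -17 (p = -2 - 15 = -17)
S = -130 (S = 13*(7 - 17) = 13*(-10) = -130)
1/(sqrt(127 - 1*(-63)) + S) = 1/(sqrt(127 - 1*(-63)) - 130) = 1/(sqrt(127 + 63) - 130) = 1/(sqrt(190) - 130) = 1/(-130 + sqrt(190))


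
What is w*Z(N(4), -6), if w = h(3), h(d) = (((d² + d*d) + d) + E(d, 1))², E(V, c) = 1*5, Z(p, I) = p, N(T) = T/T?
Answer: 676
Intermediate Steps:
N(T) = 1
E(V, c) = 5
h(d) = (5 + d + 2*d²)² (h(d) = (((d² + d*d) + d) + 5)² = (((d² + d²) + d) + 5)² = ((2*d² + d) + 5)² = ((d + 2*d²) + 5)² = (5 + d + 2*d²)²)
w = 676 (w = (5 + 3 + 2*3²)² = (5 + 3 + 2*9)² = (5 + 3 + 18)² = 26² = 676)
w*Z(N(4), -6) = 676*1 = 676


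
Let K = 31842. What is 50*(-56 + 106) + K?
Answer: 34342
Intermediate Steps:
50*(-56 + 106) + K = 50*(-56 + 106) + 31842 = 50*50 + 31842 = 2500 + 31842 = 34342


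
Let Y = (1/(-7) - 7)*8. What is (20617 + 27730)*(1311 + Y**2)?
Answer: 10841282933/49 ≈ 2.2125e+8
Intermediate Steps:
Y = -400/7 (Y = (-1/7 - 7)*8 = -50/7*8 = -400/7 ≈ -57.143)
(20617 + 27730)*(1311 + Y**2) = (20617 + 27730)*(1311 + (-400/7)**2) = 48347*(1311 + 160000/49) = 48347*(224239/49) = 10841282933/49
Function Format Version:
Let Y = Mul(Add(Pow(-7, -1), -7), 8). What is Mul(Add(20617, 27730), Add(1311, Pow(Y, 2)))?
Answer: Rational(10841282933, 49) ≈ 2.2125e+8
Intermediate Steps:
Y = Rational(-400, 7) (Y = Mul(Add(Rational(-1, 7), -7), 8) = Mul(Rational(-50, 7), 8) = Rational(-400, 7) ≈ -57.143)
Mul(Add(20617, 27730), Add(1311, Pow(Y, 2))) = Mul(Add(20617, 27730), Add(1311, Pow(Rational(-400, 7), 2))) = Mul(48347, Add(1311, Rational(160000, 49))) = Mul(48347, Rational(224239, 49)) = Rational(10841282933, 49)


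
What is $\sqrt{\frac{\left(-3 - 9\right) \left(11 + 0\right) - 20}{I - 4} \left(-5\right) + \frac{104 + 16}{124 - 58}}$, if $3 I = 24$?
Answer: $\frac{\sqrt{23210}}{11} \approx 13.85$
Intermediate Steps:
$I = 8$ ($I = \frac{1}{3} \cdot 24 = 8$)
$\sqrt{\frac{\left(-3 - 9\right) \left(11 + 0\right) - 20}{I - 4} \left(-5\right) + \frac{104 + 16}{124 - 58}} = \sqrt{\frac{\left(-3 - 9\right) \left(11 + 0\right) - 20}{8 - 4} \left(-5\right) + \frac{104 + 16}{124 - 58}} = \sqrt{\frac{\left(-12\right) 11 - 20}{4} \left(-5\right) + \frac{120}{66}} = \sqrt{\left(-132 - 20\right) \frac{1}{4} \left(-5\right) + 120 \cdot \frac{1}{66}} = \sqrt{\left(-152\right) \frac{1}{4} \left(-5\right) + \frac{20}{11}} = \sqrt{\left(-38\right) \left(-5\right) + \frac{20}{11}} = \sqrt{190 + \frac{20}{11}} = \sqrt{\frac{2110}{11}} = \frac{\sqrt{23210}}{11}$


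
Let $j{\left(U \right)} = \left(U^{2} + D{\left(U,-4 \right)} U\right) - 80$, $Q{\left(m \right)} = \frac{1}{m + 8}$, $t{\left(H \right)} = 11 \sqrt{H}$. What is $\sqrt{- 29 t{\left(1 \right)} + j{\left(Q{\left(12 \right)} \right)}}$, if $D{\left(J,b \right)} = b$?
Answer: $\frac{i \sqrt{159679}}{20} \approx 19.98 i$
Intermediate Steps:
$Q{\left(m \right)} = \frac{1}{8 + m}$
$j{\left(U \right)} = -80 + U^{2} - 4 U$ ($j{\left(U \right)} = \left(U^{2} - 4 U\right) - 80 = -80 + U^{2} - 4 U$)
$\sqrt{- 29 t{\left(1 \right)} + j{\left(Q{\left(12 \right)} \right)}} = \sqrt{- 29 \cdot 11 \sqrt{1} - \left(80 - \frac{1}{\left(8 + 12\right)^{2}} + \frac{4}{8 + 12}\right)} = \sqrt{- 29 \cdot 11 \cdot 1 - \left(80 - \frac{1}{400} + \frac{1}{5}\right)} = \sqrt{\left(-29\right) 11 - \left(\frac{401}{5} - \frac{1}{400}\right)} = \sqrt{-319 - \frac{32079}{400}} = \sqrt{- \frac{159679}{400}} = \frac{i \sqrt{159679}}{20}$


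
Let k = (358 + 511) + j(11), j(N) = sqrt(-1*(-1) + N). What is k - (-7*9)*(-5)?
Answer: 554 + 2*sqrt(3) ≈ 557.46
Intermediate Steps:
j(N) = sqrt(1 + N)
k = 869 + 2*sqrt(3) (k = (358 + 511) + sqrt(1 + 11) = 869 + sqrt(12) = 869 + 2*sqrt(3) ≈ 872.46)
k - (-7*9)*(-5) = (869 + 2*sqrt(3)) - (-7*9)*(-5) = (869 + 2*sqrt(3)) - (-63)*(-5) = (869 + 2*sqrt(3)) - 1*315 = (869 + 2*sqrt(3)) - 315 = 554 + 2*sqrt(3)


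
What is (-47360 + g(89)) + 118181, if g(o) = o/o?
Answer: 70822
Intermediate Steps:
g(o) = 1
(-47360 + g(89)) + 118181 = (-47360 + 1) + 118181 = -47359 + 118181 = 70822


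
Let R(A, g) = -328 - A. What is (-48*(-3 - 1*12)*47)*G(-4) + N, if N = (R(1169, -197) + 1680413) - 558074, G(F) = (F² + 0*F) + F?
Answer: 1526922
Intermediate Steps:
G(F) = F + F² (G(F) = (F² + 0) + F = F² + F = F + F²)
N = 1120842 (N = ((-328 - 1*1169) + 1680413) - 558074 = ((-328 - 1169) + 1680413) - 558074 = (-1497 + 1680413) - 558074 = 1678916 - 558074 = 1120842)
(-48*(-3 - 1*12)*47)*G(-4) + N = (-48*(-3 - 1*12)*47)*(-4*(1 - 4)) + 1120842 = (-48*(-3 - 12)*47)*(-4*(-3)) + 1120842 = (-48*(-15)*47)*12 + 1120842 = (720*47)*12 + 1120842 = 33840*12 + 1120842 = 406080 + 1120842 = 1526922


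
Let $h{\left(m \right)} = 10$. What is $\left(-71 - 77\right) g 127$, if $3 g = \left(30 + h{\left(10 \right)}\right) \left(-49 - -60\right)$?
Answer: $- \frac{8270240}{3} \approx -2.7567 \cdot 10^{6}$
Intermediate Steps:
$g = \frac{440}{3}$ ($g = \frac{\left(30 + 10\right) \left(-49 - -60\right)}{3} = \frac{40 \left(-49 + 60\right)}{3} = \frac{40 \cdot 11}{3} = \frac{1}{3} \cdot 440 = \frac{440}{3} \approx 146.67$)
$\left(-71 - 77\right) g 127 = \left(-71 - 77\right) \frac{440}{3} \cdot 127 = \left(-148\right) \frac{440}{3} \cdot 127 = \left(- \frac{65120}{3}\right) 127 = - \frac{8270240}{3}$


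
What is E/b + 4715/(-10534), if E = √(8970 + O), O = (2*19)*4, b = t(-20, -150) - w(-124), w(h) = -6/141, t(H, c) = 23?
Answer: -205/458 + 47*√9122/1083 ≈ 3.6973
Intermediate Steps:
w(h) = -2/47 (w(h) = -6*1/141 = -2/47)
b = 1083/47 (b = 23 - 1*(-2/47) = 23 + 2/47 = 1083/47 ≈ 23.043)
O = 152 (O = 38*4 = 152)
E = √9122 (E = √(8970 + 152) = √9122 ≈ 95.509)
E/b + 4715/(-10534) = √9122/(1083/47) + 4715/(-10534) = √9122*(47/1083) + 4715*(-1/10534) = 47*√9122/1083 - 205/458 = -205/458 + 47*√9122/1083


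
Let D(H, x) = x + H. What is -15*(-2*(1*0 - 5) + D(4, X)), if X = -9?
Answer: -75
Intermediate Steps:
D(H, x) = H + x
-15*(-2*(1*0 - 5) + D(4, X)) = -15*(-2*(1*0 - 5) + (4 - 9)) = -15*(-2*(0 - 5) - 5) = -15*(-2*(-5) - 5) = -15*(10 - 5) = -15*5 = -75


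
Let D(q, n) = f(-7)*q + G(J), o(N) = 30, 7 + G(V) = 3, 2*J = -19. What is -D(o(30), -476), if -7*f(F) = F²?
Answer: 214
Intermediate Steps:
J = -19/2 (J = (½)*(-19) = -19/2 ≈ -9.5000)
G(V) = -4 (G(V) = -7 + 3 = -4)
f(F) = -F²/7
D(q, n) = -4 - 7*q (D(q, n) = (-⅐*(-7)²)*q - 4 = (-⅐*49)*q - 4 = -7*q - 4 = -4 - 7*q)
-D(o(30), -476) = -(-4 - 7*30) = -(-4 - 210) = -1*(-214) = 214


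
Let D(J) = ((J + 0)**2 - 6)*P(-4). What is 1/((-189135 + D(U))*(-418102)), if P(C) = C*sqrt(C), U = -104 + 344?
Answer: 21015/11524027137000262 - 76792*I/17286040705500393 ≈ 1.8236e-12 - 4.4424e-12*I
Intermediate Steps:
U = 240
P(C) = C**(3/2)
D(J) = -8*I*(-6 + J**2) (D(J) = ((J + 0)**2 - 6)*(-4)**(3/2) = (J**2 - 6)*(-8*I) = (-6 + J**2)*(-8*I) = -8*I*(-6 + J**2))
1/((-189135 + D(U))*(-418102)) = 1/(-189135 + 8*I*(6 - 1*240**2)*(-418102)) = -1/418102/(-189135 + 8*I*(6 - 1*57600)) = -1/418102/(-189135 + 8*I*(6 - 57600)) = -1/418102/(-189135 + 8*I*(-57594)) = -1/418102/(-189135 - 460752*I) = ((-189135 + 460752*I)/248064453729)*(-1/418102) = -(-189135 + 460752*I)/103716244233002358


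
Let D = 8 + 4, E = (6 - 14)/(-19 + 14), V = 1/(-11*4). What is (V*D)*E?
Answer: -24/55 ≈ -0.43636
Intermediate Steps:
V = -1/44 (V = 1/(-44) = -1/44 ≈ -0.022727)
E = 8/5 (E = -8/(-5) = -8*(-⅕) = 8/5 ≈ 1.6000)
D = 12
(V*D)*E = -1/44*12*(8/5) = -3/11*8/5 = -24/55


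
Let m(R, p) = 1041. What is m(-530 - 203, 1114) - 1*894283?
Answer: -893242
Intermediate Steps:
m(-530 - 203, 1114) - 1*894283 = 1041 - 1*894283 = 1041 - 894283 = -893242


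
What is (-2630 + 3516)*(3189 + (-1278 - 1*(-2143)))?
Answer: 3591844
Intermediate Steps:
(-2630 + 3516)*(3189 + (-1278 - 1*(-2143))) = 886*(3189 + (-1278 + 2143)) = 886*(3189 + 865) = 886*4054 = 3591844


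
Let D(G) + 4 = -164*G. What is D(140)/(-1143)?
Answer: 22964/1143 ≈ 20.091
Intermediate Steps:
D(G) = -4 - 164*G
D(140)/(-1143) = (-4 - 164*140)/(-1143) = (-4 - 22960)*(-1/1143) = -22964*(-1/1143) = 22964/1143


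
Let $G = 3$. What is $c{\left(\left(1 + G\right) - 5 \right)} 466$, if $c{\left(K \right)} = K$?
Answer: $-466$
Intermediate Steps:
$c{\left(\left(1 + G\right) - 5 \right)} 466 = \left(\left(1 + 3\right) - 5\right) 466 = \left(4 - 5\right) 466 = \left(-1\right) 466 = -466$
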